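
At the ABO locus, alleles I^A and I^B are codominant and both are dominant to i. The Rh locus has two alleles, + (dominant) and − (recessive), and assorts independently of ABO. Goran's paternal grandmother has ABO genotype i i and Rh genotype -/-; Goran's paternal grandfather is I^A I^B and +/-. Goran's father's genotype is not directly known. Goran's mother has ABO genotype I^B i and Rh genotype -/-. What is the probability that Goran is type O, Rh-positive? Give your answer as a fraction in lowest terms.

1/16

Goran's father's ABO genotype from i i × I^A I^B: 1/2 I^A i, 1/2 I^B i.
Crossing each possibility with the mother I^B i and summing P(type O): 1/2·1/4 + 1/2·1/4 = 1/4.
Similarly for Rh via the father's Rh distribution: P(Rh+) = 1/4.
Independent loci: 1/4 × 1/4 = 1/16.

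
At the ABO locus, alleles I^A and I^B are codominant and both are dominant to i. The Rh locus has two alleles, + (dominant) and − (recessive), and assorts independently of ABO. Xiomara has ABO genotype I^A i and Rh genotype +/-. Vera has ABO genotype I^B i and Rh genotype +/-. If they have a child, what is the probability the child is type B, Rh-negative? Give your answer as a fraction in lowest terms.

1/16

ABO cross I^A i × I^B i → offspring phenotypes: 1/4 O, 1/4 A, 1/4 B, 1/4 AB.
Rh cross +/- × +/- → 3/4 Rh+, 1/4 Rh-.
Independent loci: P(type B, Rh-negative) = 1/4 × 1/4 = 1/16.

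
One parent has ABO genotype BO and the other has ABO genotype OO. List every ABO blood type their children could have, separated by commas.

Gametes from BO × OO give offspring ABO genotypes BO, OO, i.e. phenotypes O, B.

O, B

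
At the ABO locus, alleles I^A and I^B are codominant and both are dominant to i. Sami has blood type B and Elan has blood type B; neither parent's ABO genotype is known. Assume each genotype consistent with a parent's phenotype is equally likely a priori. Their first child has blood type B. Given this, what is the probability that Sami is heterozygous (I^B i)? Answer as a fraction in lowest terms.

Possible genotypes: Sami ∈ {I^B I^B, I^B i}; Elan ∈ {I^B I^B, I^B i}.
Weight each parental genotype pair by prior × P(type-B child):
  I^B I^B × I^B I^B: posterior weight 4/15.
  I^B I^B × I^B i: posterior weight 4/15.
  I^B i × I^B I^B: posterior weight 4/15.
  I^B i × I^B i: posterior weight 1/5.
Sum the posterior weight over pairs where Sami is I^B i: 7/15.

7/15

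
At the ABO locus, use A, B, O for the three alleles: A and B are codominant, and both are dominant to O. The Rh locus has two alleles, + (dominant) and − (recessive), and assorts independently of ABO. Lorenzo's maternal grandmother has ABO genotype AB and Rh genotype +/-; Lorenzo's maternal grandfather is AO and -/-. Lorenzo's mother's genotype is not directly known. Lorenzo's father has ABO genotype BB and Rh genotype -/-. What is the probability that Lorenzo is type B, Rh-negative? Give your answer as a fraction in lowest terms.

3/8

Lorenzo's mother's ABO genotype from AB × AO: 1/4 AA, 1/4 AB, 1/4 AO, 1/4 BO.
Crossing each possibility with the father BB and summing P(type B): 1/4·0 + 1/4·1/2 + 1/4·1/2 + 1/4·1 = 1/2.
Similarly for Rh via the mother's Rh distribution: P(Rh-) = 3/4.
Independent loci: 1/2 × 3/4 = 3/8.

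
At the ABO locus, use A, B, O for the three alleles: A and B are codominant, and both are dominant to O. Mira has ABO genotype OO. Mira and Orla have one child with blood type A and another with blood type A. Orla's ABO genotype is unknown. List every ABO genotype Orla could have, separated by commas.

For each candidate genotype of Orla, check whether crossing it with OO can produce every observed child phenotype.
  AA → possible child types {A} ✓
  AB → possible child types {A, B} ✓
  AO → possible child types {O, A} ✓
  BB → possible child types {B} ✗
  BO → possible child types {O, B} ✗
  OO → possible child types {O} ✗

AA, AB, AO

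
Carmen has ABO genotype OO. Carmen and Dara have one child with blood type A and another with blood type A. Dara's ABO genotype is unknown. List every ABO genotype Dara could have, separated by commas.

For each candidate genotype of Dara, check whether crossing it with OO can produce every observed child phenotype.
  AA → possible child types {A} ✓
  AB → possible child types {A, B} ✓
  AO → possible child types {O, A} ✓
  BB → possible child types {B} ✗
  BO → possible child types {O, B} ✗
  OO → possible child types {O} ✗

AA, AB, AO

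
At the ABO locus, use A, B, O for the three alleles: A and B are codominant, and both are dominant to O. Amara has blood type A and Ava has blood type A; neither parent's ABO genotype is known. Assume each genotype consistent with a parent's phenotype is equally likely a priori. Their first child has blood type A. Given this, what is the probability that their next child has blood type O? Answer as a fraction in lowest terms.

1/20

Possible genotypes: Amara ∈ {AA, AO}; Ava ∈ {AA, AO}.
Weight each parental genotype pair by prior × P(type-A child):
  AA × AA: posterior weight 4/15; P(next child type O) = 0.
  AA × AO: posterior weight 4/15; P(next child type O) = 0.
  AO × AA: posterior weight 4/15; P(next child type O) = 0.
  AO × AO: posterior weight 1/5; P(next child type O) = 1/4.
Weighted sum = 1/20.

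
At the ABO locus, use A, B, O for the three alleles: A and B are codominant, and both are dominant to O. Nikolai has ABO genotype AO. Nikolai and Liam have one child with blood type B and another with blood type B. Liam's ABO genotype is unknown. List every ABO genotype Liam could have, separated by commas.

For each candidate genotype of Liam, check whether crossing it with AO can produce every observed child phenotype.
  AA → possible child types {A} ✗
  AB → possible child types {A, B, AB} ✓
  AO → possible child types {O, A} ✗
  BB → possible child types {B, AB} ✓
  BO → possible child types {O, A, B, AB} ✓
  OO → possible child types {O, A} ✗

AB, BB, BO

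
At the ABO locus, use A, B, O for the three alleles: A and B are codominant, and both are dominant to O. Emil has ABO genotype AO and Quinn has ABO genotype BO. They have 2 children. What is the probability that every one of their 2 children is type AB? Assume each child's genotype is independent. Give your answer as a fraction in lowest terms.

ABO cross AO × BO → 1/4 O, 1/4 A, 1/4 B, 1/4 AB.
So P(type AB) = 1/4 per child.
All 2 independent: (1/4)^2 = 1/16.

1/16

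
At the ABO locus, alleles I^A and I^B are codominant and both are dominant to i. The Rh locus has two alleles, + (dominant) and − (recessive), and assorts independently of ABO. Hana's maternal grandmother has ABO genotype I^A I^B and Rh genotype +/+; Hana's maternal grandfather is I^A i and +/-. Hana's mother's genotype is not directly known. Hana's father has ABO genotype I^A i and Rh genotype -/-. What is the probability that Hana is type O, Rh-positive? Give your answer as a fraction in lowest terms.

3/32

Hana's mother's ABO genotype from I^A I^B × I^A i: 1/4 I^A I^A, 1/4 I^A I^B, 1/4 I^A i, 1/4 I^B i.
Crossing each possibility with the father I^A i and summing P(type O): 1/4·0 + 1/4·0 + 1/4·1/4 + 1/4·1/4 = 1/8.
Similarly for Rh via the mother's Rh distribution: P(Rh+) = 3/4.
Independent loci: 1/8 × 3/4 = 3/32.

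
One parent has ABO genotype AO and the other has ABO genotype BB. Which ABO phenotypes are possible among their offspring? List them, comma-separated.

Gametes from AO × BB give offspring ABO genotypes AB, BO, i.e. phenotypes B, AB.

B, AB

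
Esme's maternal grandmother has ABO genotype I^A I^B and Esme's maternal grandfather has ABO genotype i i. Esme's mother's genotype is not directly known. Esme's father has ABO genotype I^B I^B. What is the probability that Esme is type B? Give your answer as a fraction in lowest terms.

Esme's mother's ABO genotype from I^A I^B × i i: 1/2 I^A i, 1/2 I^B i.
Crossing each possibility with the father I^B I^B and summing P(type B): 1/2·1/2 + 1/2·1 = 3/4.

3/4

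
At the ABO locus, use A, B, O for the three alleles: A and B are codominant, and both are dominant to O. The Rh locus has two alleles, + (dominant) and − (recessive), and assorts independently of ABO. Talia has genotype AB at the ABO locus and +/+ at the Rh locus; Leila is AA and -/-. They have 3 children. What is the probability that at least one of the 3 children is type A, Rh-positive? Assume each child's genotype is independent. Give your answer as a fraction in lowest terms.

ABO cross AB × AA → 1/2 A, 1/2 AB.
Rh cross +/+ × -/- → 1 Rh+; so P(type A, Rh-positive) = 1/2 × 1 = 1/2 per child.
P(none) = (1/2)^3 = 1/8; P(at least one) = 1 − 1/8 = 7/8.

7/8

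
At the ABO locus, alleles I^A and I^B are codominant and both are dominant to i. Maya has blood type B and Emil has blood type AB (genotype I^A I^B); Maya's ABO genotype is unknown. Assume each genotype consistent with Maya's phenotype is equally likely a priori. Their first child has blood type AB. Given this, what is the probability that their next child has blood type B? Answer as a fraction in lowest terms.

Possible genotypes: Maya ∈ {I^B I^B, I^B i}; Emil ∈ {I^A I^B}.
Weight each parental genotype pair by prior × P(type-AB child):
  I^B I^B × I^A I^B: posterior weight 2/3; P(next child type B) = 1/2.
  I^B i × I^A I^B: posterior weight 1/3; P(next child type B) = 1/2.
Weighted sum = 1/2.

1/2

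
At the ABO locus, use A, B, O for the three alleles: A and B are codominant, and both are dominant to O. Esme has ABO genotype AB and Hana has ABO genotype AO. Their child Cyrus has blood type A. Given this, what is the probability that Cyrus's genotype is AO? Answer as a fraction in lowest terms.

Cross AB × AO → 1/4 AA, 1/4 AB, 1/4 AO, 1/4 BO.
Type-A genotypes among offspring: AA (1/4), AO (1/4); total 1/2.
P(AO | type A) = (1/4) / (1/2) = 1/2.

1/2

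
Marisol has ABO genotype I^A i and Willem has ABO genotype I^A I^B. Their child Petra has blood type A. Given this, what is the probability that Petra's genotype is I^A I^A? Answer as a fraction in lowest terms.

Cross I^A i × I^A I^B → 1/4 I^A I^A, 1/4 I^A I^B, 1/4 I^A i, 1/4 I^B i.
Type-A genotypes among offspring: I^A I^A (1/4), I^A i (1/4); total 1/2.
P(I^A I^A | type A) = (1/4) / (1/2) = 1/2.

1/2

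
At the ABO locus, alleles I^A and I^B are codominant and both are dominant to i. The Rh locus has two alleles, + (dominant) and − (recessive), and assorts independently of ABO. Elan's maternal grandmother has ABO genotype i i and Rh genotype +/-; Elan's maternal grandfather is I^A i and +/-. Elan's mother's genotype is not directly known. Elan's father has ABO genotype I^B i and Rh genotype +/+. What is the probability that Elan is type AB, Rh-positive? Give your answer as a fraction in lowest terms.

Elan's mother's ABO genotype from i i × I^A i: 1/2 I^A i, 1/2 i i.
Crossing each possibility with the father I^B i and summing P(type AB): 1/2·1/4 + 1/2·0 = 1/8.
Similarly for Rh via the mother's Rh distribution: P(Rh+) = 1.
Independent loci: 1/8 × 1 = 1/8.

1/8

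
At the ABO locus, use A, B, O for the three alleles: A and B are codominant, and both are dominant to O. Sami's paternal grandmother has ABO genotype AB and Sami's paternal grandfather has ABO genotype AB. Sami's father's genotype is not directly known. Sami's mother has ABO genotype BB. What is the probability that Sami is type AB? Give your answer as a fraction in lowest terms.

Sami's father's ABO genotype from AB × AB: 1/4 AA, 1/2 AB, 1/4 BB.
Crossing each possibility with the mother BB and summing P(type AB): 1/4·1 + 1/2·1/2 + 1/4·0 = 1/2.

1/2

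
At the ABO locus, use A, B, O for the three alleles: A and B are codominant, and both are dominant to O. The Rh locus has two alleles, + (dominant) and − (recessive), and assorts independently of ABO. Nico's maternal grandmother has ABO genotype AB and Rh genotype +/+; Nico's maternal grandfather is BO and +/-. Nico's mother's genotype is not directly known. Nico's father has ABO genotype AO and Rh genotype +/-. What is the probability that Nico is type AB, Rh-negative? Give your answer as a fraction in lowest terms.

1/32

Nico's mother's ABO genotype from AB × BO: 1/4 AB, 1/4 AO, 1/4 BB, 1/4 BO.
Crossing each possibility with the father AO and summing P(type AB): 1/4·1/4 + 1/4·0 + 1/4·1/2 + 1/4·1/4 = 1/4.
Similarly for Rh via the mother's Rh distribution: P(Rh-) = 1/8.
Independent loci: 1/4 × 1/8 = 1/32.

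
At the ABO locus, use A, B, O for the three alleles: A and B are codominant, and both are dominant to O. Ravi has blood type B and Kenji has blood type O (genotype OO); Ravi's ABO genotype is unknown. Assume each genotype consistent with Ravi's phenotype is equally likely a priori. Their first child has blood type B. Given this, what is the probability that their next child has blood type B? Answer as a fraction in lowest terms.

Possible genotypes: Ravi ∈ {BB, BO}; Kenji ∈ {OO}.
Weight each parental genotype pair by prior × P(type-B child):
  BB × OO: posterior weight 2/3; P(next child type B) = 1.
  BO × OO: posterior weight 1/3; P(next child type B) = 1/2.
Weighted sum = 5/6.

5/6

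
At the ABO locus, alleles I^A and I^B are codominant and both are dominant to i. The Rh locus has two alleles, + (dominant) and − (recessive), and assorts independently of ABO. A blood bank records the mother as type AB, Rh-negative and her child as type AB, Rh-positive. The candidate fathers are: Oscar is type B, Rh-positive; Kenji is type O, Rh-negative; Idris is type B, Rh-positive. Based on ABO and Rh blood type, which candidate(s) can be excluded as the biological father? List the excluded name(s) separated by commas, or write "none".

Kenji

A candidate is excluded only if no genotype consistent with his phenotype could produce a type AB, Rh-positive child with a type AB, Rh-negative mother.
Kenji (type O, Rh-): no genotype consistent with that phenotype can produce a type-AB Rh+ child with a type-AB mother.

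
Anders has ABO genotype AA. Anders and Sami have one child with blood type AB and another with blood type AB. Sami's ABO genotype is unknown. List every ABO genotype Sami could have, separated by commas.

AB, BB, BO

For each candidate genotype of Sami, check whether crossing it with AA can produce every observed child phenotype.
  AA → possible child types {A} ✗
  AB → possible child types {A, AB} ✓
  AO → possible child types {A} ✗
  BB → possible child types {AB} ✓
  BO → possible child types {A, AB} ✓
  OO → possible child types {A} ✗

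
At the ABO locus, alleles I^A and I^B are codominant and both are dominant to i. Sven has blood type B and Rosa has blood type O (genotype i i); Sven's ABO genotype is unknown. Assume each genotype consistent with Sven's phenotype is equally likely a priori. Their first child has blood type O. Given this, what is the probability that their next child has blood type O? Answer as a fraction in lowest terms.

1/2

Possible genotypes: Sven ∈ {I^B I^B, I^B i}; Rosa ∈ {i i}.
Weight each parental genotype pair by prior × P(type-O child):
  I^B i × i i: posterior weight 1; P(next child type O) = 1/2.
Weighted sum = 1/2.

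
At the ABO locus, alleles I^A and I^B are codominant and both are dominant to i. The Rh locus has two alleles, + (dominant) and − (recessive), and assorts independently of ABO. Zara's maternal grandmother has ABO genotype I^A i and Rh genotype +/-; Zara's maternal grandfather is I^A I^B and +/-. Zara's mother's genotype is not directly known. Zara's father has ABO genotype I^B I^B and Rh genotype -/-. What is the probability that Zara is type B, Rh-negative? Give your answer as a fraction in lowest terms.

1/4

Zara's mother's ABO genotype from I^A i × I^A I^B: 1/4 I^A I^A, 1/4 I^A I^B, 1/4 I^A i, 1/4 I^B i.
Crossing each possibility with the father I^B I^B and summing P(type B): 1/4·0 + 1/4·1/2 + 1/4·1/2 + 1/4·1 = 1/2.
Similarly for Rh via the mother's Rh distribution: P(Rh-) = 1/2.
Independent loci: 1/2 × 1/2 = 1/4.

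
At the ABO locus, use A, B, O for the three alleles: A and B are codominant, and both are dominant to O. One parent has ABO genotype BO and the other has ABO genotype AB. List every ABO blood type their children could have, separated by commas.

Gametes from BO × AB give offspring ABO genotypes AB, AO, BB, BO, i.e. phenotypes A, B, AB.

A, B, AB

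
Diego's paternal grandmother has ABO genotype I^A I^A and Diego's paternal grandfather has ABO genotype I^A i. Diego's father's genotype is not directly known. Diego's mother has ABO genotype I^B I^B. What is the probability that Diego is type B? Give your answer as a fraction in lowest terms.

1/4

Diego's father's ABO genotype from I^A I^A × I^A i: 1/2 I^A I^A, 1/2 I^A i.
Crossing each possibility with the mother I^B I^B and summing P(type B): 1/2·0 + 1/2·1/2 = 1/4.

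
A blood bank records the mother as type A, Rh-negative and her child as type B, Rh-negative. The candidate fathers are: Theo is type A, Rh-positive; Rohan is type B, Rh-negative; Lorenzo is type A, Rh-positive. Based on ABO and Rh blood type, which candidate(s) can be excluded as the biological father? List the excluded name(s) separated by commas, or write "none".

A candidate is excluded only if no genotype consistent with his phenotype could produce a type B, Rh-negative child with a type A, Rh-negative mother.
Theo (type A, Rh+): no genotype consistent with that phenotype can produce a type-B Rh- child with a type-A mother.
Lorenzo (type A, Rh+): no genotype consistent with that phenotype can produce a type-B Rh- child with a type-A mother.

Theo, Lorenzo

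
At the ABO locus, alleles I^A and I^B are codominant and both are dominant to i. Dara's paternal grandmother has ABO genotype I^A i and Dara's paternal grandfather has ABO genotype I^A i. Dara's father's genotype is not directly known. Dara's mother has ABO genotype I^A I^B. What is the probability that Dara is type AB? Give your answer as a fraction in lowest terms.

Dara's father's ABO genotype from I^A i × I^A i: 1/4 I^A I^A, 1/2 I^A i, 1/4 i i.
Crossing each possibility with the mother I^A I^B and summing P(type AB): 1/4·1/2 + 1/2·1/4 + 1/4·0 = 1/4.

1/4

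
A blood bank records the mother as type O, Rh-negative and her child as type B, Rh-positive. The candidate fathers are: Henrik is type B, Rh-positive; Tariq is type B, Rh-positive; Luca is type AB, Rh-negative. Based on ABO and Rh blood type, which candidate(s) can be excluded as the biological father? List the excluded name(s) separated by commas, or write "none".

Luca

A candidate is excluded only if no genotype consistent with his phenotype could produce a type B, Rh-positive child with a type O, Rh-negative mother.
Luca (type AB, Rh-): no genotype consistent with that phenotype can produce a type-B Rh+ child with a type-O mother.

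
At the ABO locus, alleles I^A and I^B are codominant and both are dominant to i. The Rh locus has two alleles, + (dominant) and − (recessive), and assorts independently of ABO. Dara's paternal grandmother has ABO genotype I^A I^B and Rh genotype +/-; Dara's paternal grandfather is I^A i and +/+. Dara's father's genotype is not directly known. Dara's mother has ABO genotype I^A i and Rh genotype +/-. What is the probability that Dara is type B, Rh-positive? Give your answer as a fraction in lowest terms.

7/64

Dara's father's ABO genotype from I^A I^B × I^A i: 1/4 I^A I^A, 1/4 I^A I^B, 1/4 I^A i, 1/4 I^B i.
Crossing each possibility with the mother I^A i and summing P(type B): 1/4·0 + 1/4·1/4 + 1/4·0 + 1/4·1/4 = 1/8.
Similarly for Rh via the father's Rh distribution: P(Rh+) = 7/8.
Independent loci: 1/8 × 7/8 = 7/64.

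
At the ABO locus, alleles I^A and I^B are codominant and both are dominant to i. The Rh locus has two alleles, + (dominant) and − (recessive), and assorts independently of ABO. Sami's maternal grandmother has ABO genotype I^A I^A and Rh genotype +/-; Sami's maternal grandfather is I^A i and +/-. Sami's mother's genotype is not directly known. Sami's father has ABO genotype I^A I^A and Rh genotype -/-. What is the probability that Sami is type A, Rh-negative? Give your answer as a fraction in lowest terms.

Sami's mother's ABO genotype from I^A I^A × I^A i: 1/2 I^A I^A, 1/2 I^A i.
Crossing each possibility with the father I^A I^A and summing P(type A): 1/2·1 + 1/2·1 = 1.
Similarly for Rh via the mother's Rh distribution: P(Rh-) = 1/2.
Independent loci: 1 × 1/2 = 1/2.

1/2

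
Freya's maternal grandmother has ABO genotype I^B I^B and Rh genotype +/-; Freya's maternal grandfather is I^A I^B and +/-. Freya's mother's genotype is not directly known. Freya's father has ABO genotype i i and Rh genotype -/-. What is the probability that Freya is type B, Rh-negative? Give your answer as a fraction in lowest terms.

Freya's mother's ABO genotype from I^B I^B × I^A I^B: 1/2 I^A I^B, 1/2 I^B I^B.
Crossing each possibility with the father i i and summing P(type B): 1/2·1/2 + 1/2·1 = 3/4.
Similarly for Rh via the mother's Rh distribution: P(Rh-) = 1/2.
Independent loci: 3/4 × 1/2 = 3/8.

3/8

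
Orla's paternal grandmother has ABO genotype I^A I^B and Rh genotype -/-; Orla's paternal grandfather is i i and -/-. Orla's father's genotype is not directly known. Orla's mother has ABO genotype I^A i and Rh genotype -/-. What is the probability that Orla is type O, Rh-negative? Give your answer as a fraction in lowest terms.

Orla's father's ABO genotype from I^A I^B × i i: 1/2 I^A i, 1/2 I^B i.
Crossing each possibility with the mother I^A i and summing P(type O): 1/2·1/4 + 1/2·1/4 = 1/4.
Similarly for Rh via the father's Rh distribution: P(Rh-) = 1.
Independent loci: 1/4 × 1 = 1/4.

1/4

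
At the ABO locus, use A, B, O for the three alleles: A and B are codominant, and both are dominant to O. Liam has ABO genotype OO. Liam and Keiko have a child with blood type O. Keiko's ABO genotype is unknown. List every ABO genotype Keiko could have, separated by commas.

AO, BO, OO

For each candidate genotype of Keiko, check whether crossing it with OO can produce every observed child phenotype.
  AA → possible child types {A} ✗
  AB → possible child types {A, B} ✗
  AO → possible child types {O, A} ✓
  BB → possible child types {B} ✗
  BO → possible child types {O, B} ✓
  OO → possible child types {O} ✓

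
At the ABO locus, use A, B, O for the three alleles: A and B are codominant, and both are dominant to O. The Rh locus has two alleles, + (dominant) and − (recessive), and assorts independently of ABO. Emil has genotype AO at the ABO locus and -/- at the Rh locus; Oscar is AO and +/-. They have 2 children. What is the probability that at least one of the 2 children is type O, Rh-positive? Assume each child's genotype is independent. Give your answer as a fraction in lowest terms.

15/64

ABO cross AO × AO → 1/4 O, 3/4 A.
Rh cross -/- × +/- → 1/2 Rh+, 1/2 Rh-; so P(type O, Rh-positive) = 1/4 × 1/2 = 1/8 per child.
P(none) = (7/8)^2 = 49/64; P(at least one) = 1 − 49/64 = 15/64.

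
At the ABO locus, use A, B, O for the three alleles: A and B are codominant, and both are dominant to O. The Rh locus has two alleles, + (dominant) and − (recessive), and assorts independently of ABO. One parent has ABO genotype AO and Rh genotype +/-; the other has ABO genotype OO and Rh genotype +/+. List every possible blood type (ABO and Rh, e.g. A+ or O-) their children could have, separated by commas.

Gametes from AO × OO give offspring ABO genotypes AO, OO, i.e. phenotypes O, A.
Rh cross +/- × +/+ → phenotypes Rh+.
Combining independently: O+, A+.

O+, A+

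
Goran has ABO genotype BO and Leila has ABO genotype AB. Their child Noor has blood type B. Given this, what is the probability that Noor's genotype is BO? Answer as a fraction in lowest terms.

1/2

Cross BO × AB → 1/4 AB, 1/4 AO, 1/4 BB, 1/4 BO.
Type-B genotypes among offspring: BB (1/4), BO (1/4); total 1/2.
P(BO | type B) = (1/4) / (1/2) = 1/2.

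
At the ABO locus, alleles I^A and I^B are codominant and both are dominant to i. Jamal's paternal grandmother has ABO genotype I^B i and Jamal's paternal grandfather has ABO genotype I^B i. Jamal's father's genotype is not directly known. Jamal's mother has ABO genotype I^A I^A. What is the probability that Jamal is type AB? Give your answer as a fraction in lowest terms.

Jamal's father's ABO genotype from I^B i × I^B i: 1/4 I^B I^B, 1/2 I^B i, 1/4 i i.
Crossing each possibility with the mother I^A I^A and summing P(type AB): 1/4·1 + 1/2·1/2 + 1/4·0 = 1/2.

1/2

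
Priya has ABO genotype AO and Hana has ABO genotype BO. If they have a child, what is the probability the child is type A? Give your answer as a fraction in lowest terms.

1/4

ABO cross AO × BO → offspring phenotypes: 1/4 O, 1/4 A, 1/4 B, 1/4 AB.
So P(type A) = 1/4.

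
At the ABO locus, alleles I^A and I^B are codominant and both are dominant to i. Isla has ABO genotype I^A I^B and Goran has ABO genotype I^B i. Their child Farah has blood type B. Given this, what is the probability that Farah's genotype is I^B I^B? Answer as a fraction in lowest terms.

Cross I^A I^B × I^B i → 1/4 I^A I^B, 1/4 I^A i, 1/4 I^B I^B, 1/4 I^B i.
Type-B genotypes among offspring: I^B I^B (1/4), I^B i (1/4); total 1/2.
P(I^B I^B | type B) = (1/4) / (1/2) = 1/2.

1/2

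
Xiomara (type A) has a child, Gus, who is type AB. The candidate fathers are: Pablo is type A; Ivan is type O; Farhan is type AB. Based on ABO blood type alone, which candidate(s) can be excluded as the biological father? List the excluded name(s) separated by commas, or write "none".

Pablo, Ivan

A candidate is excluded only if no genotype consistent with his phenotype could produce a type AB child with a type A mother.
Pablo (type A): no genotype consistent with that phenotype can produce a type-AB child with a type-A mother.
Ivan (type O): no genotype consistent with that phenotype can produce a type-AB child with a type-A mother.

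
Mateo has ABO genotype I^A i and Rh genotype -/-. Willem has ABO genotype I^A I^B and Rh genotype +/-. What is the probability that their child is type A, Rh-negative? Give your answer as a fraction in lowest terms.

ABO cross I^A i × I^A I^B → offspring phenotypes: 1/2 A, 1/4 B, 1/4 AB.
Rh cross -/- × +/- → 1/2 Rh+, 1/2 Rh-.
Independent loci: P(type A, Rh-negative) = 1/2 × 1/2 = 1/4.

1/4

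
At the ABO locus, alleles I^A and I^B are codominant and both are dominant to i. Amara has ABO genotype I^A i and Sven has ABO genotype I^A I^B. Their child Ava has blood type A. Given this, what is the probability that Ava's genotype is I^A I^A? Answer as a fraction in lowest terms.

1/2

Cross I^A i × I^A I^B → 1/4 I^A I^A, 1/4 I^A I^B, 1/4 I^A i, 1/4 I^B i.
Type-A genotypes among offspring: I^A I^A (1/4), I^A i (1/4); total 1/2.
P(I^A I^A | type A) = (1/4) / (1/2) = 1/2.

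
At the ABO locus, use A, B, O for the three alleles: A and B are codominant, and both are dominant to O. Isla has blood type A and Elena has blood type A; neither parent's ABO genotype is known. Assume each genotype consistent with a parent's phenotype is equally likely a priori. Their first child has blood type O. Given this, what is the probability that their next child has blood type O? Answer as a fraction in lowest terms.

1/4

Possible genotypes: Isla ∈ {AA, AO}; Elena ∈ {AA, AO}.
Weight each parental genotype pair by prior × P(type-O child):
  AO × AO: posterior weight 1; P(next child type O) = 1/4.
Weighted sum = 1/4.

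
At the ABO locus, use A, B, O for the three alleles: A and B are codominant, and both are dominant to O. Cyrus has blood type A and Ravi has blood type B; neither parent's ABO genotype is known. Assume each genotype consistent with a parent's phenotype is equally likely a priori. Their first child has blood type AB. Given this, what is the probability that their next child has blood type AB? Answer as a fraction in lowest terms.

Possible genotypes: Cyrus ∈ {AA, AO}; Ravi ∈ {BB, BO}.
Weight each parental genotype pair by prior × P(type-AB child):
  AA × BB: posterior weight 4/9; P(next child type AB) = 1.
  AA × BO: posterior weight 2/9; P(next child type AB) = 1/2.
  AO × BB: posterior weight 2/9; P(next child type AB) = 1/2.
  AO × BO: posterior weight 1/9; P(next child type AB) = 1/4.
Weighted sum = 25/36.

25/36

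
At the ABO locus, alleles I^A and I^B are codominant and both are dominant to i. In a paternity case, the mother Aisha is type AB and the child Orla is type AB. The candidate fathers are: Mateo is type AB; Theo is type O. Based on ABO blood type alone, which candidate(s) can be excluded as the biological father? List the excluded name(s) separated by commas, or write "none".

A candidate is excluded only if no genotype consistent with his phenotype could produce a type AB child with a type AB mother.
Theo (type O): no genotype consistent with that phenotype can produce a type-AB child with a type-AB mother.

Theo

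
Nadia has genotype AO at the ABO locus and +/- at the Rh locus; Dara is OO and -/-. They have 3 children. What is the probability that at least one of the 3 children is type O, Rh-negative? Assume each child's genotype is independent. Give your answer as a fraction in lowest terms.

ABO cross AO × OO → 1/2 O, 1/2 A.
Rh cross +/- × -/- → 1/2 Rh+, 1/2 Rh-; so P(type O, Rh-negative) = 1/2 × 1/2 = 1/4 per child.
P(none) = (3/4)^3 = 27/64; P(at least one) = 1 − 27/64 = 37/64.

37/64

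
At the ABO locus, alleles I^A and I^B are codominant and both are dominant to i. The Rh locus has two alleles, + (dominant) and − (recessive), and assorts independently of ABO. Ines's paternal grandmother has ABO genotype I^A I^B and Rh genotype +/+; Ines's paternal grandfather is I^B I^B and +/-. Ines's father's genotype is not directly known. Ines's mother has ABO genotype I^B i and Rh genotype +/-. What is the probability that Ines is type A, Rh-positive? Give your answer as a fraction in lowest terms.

Ines's father's ABO genotype from I^A I^B × I^B I^B: 1/2 I^A I^B, 1/2 I^B I^B.
Crossing each possibility with the mother I^B i and summing P(type A): 1/2·1/4 + 1/2·0 = 1/8.
Similarly for Rh via the father's Rh distribution: P(Rh+) = 7/8.
Independent loci: 1/8 × 7/8 = 7/64.

7/64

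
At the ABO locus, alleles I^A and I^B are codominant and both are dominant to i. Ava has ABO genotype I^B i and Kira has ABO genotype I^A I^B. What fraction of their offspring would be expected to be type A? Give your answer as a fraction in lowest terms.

ABO cross I^B i × I^A I^B → offspring phenotypes: 1/4 A, 1/2 B, 1/4 AB.
So P(type A) = 1/4.

1/4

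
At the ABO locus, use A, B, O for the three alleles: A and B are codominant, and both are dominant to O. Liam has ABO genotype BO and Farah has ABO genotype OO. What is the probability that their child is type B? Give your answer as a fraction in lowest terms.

1/2

ABO cross BO × OO → offspring phenotypes: 1/2 O, 1/2 B.
So P(type B) = 1/2.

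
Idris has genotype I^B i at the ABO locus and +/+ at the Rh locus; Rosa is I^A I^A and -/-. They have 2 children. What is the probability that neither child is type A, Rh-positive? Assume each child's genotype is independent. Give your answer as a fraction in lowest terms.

ABO cross I^B i × I^A I^A → 1/2 A, 1/2 AB.
Rh cross +/+ × -/- → 1 Rh+; so P(type A, Rh-positive) = 1/2 × 1 = 1/2 per child.
P(not type A, Rh-positive) = 1/2 for one child; (1/2)^2 = 1/4.

1/4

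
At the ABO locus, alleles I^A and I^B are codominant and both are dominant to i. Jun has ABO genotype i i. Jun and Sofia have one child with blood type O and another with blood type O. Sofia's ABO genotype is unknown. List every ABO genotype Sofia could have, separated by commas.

For each candidate genotype of Sofia, check whether crossing it with i i can produce every observed child phenotype.
  I^A I^A → possible child types {A} ✗
  I^A I^B → possible child types {A, B} ✗
  I^A i → possible child types {O, A} ✓
  I^B I^B → possible child types {B} ✗
  I^B i → possible child types {O, B} ✓
  i i → possible child types {O} ✓

I^A i, I^B i, i i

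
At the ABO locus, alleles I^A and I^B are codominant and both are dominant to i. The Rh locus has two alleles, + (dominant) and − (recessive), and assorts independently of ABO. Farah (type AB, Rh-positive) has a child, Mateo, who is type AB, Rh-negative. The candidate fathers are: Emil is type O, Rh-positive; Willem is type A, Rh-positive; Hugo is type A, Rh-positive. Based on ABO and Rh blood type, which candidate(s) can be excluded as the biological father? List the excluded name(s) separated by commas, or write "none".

A candidate is excluded only if no genotype consistent with his phenotype could produce a type AB, Rh-negative child with a type AB, Rh-positive mother.
Emil (type O, Rh+): no genotype consistent with that phenotype can produce a type-AB Rh- child with a type-AB mother.

Emil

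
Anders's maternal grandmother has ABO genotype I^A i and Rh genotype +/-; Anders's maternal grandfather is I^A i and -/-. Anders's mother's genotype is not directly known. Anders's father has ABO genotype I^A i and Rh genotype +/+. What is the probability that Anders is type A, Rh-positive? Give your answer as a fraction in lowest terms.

Anders's mother's ABO genotype from I^A i × I^A i: 1/4 I^A I^A, 1/2 I^A i, 1/4 i i.
Crossing each possibility with the father I^A i and summing P(type A): 1/4·1 + 1/2·3/4 + 1/4·1/2 = 3/4.
Similarly for Rh via the mother's Rh distribution: P(Rh+) = 1.
Independent loci: 3/4 × 1 = 3/4.

3/4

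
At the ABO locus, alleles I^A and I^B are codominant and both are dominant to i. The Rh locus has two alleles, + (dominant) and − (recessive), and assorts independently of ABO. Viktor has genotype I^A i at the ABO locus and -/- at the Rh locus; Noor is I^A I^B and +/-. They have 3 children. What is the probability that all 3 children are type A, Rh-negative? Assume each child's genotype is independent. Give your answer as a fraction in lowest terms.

1/64

ABO cross I^A i × I^A I^B → 1/2 A, 1/4 B, 1/4 AB.
Rh cross -/- × +/- → 1/2 Rh+, 1/2 Rh-; so P(type A, Rh-negative) = 1/2 × 1/2 = 1/4 per child.
All 3 independent: (1/4)^3 = 1/64.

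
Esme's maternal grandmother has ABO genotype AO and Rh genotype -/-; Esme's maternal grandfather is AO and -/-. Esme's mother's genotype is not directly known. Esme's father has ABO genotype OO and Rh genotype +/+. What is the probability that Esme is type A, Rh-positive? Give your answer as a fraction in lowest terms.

1/2

Esme's mother's ABO genotype from AO × AO: 1/4 AA, 1/2 AO, 1/4 OO.
Crossing each possibility with the father OO and summing P(type A): 1/4·1 + 1/2·1/2 + 1/4·0 = 1/2.
Similarly for Rh via the mother's Rh distribution: P(Rh+) = 1.
Independent loci: 1/2 × 1 = 1/2.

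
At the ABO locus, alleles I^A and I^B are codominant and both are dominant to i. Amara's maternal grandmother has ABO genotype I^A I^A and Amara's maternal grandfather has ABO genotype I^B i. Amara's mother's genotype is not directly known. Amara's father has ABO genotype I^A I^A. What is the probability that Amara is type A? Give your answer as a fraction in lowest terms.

Amara's mother's ABO genotype from I^A I^A × I^B i: 1/2 I^A I^B, 1/2 I^A i.
Crossing each possibility with the father I^A I^A and summing P(type A): 1/2·1/2 + 1/2·1 = 3/4.

3/4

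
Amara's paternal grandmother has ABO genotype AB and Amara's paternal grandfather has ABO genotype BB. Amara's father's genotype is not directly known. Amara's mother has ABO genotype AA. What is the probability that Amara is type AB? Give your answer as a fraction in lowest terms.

Amara's father's ABO genotype from AB × BB: 1/2 AB, 1/2 BB.
Crossing each possibility with the mother AA and summing P(type AB): 1/2·1/2 + 1/2·1 = 3/4.

3/4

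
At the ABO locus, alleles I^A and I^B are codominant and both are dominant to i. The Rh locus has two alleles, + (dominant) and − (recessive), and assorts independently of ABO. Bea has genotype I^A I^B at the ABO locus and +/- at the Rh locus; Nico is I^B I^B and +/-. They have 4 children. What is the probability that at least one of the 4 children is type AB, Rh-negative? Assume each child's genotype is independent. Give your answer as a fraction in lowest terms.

ABO cross I^A I^B × I^B I^B → 1/2 B, 1/2 AB.
Rh cross +/- × +/- → 3/4 Rh+, 1/4 Rh-; so P(type AB, Rh-negative) = 1/2 × 1/4 = 1/8 per child.
P(none) = (7/8)^4 = 2401/4096; P(at least one) = 1 − 2401/4096 = 1695/4096.

1695/4096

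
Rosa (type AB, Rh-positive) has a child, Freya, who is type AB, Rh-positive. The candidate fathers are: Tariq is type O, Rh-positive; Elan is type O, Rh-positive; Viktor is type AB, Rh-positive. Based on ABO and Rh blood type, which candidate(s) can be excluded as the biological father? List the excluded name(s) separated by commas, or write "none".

A candidate is excluded only if no genotype consistent with his phenotype could produce a type AB, Rh-positive child with a type AB, Rh-positive mother.
Tariq (type O, Rh+): no genotype consistent with that phenotype can produce a type-AB Rh+ child with a type-AB mother.
Elan (type O, Rh+): no genotype consistent with that phenotype can produce a type-AB Rh+ child with a type-AB mother.

Tariq, Elan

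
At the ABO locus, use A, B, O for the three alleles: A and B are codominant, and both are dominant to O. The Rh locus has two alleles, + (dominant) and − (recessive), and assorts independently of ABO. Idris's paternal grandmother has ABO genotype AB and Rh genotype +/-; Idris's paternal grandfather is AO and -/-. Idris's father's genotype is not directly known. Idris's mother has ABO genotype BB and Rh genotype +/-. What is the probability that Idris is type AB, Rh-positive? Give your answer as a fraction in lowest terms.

5/16

Idris's father's ABO genotype from AB × AO: 1/4 AA, 1/4 AB, 1/4 AO, 1/4 BO.
Crossing each possibility with the mother BB and summing P(type AB): 1/4·1 + 1/4·1/2 + 1/4·1/2 + 1/4·0 = 1/2.
Similarly for Rh via the father's Rh distribution: P(Rh+) = 5/8.
Independent loci: 1/2 × 5/8 = 5/16.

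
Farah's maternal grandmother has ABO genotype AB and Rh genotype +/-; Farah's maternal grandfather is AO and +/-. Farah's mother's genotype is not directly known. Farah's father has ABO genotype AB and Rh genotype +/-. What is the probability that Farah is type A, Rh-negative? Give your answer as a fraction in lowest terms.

Farah's mother's ABO genotype from AB × AO: 1/4 AA, 1/4 AB, 1/4 AO, 1/4 BO.
Crossing each possibility with the father AB and summing P(type A): 1/4·1/2 + 1/4·1/4 + 1/4·1/2 + 1/4·1/4 = 3/8.
Similarly for Rh via the mother's Rh distribution: P(Rh-) = 1/4.
Independent loci: 3/8 × 1/4 = 3/32.

3/32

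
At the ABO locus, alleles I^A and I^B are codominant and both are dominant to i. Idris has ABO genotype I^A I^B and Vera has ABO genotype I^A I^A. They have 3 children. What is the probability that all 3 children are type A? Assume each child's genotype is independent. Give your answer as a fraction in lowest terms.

1/8

ABO cross I^A I^B × I^A I^A → 1/2 A, 1/2 AB.
So P(type A) = 1/2 per child.
All 3 independent: (1/2)^3 = 1/8.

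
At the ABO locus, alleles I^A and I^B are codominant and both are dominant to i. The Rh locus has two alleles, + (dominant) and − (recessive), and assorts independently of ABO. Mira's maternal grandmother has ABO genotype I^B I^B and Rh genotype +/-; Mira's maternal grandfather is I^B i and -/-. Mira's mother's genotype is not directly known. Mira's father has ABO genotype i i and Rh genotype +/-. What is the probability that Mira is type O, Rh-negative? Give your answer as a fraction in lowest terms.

3/32

Mira's mother's ABO genotype from I^B I^B × I^B i: 1/2 I^B I^B, 1/2 I^B i.
Crossing each possibility with the father i i and summing P(type O): 1/2·0 + 1/2·1/2 = 1/4.
Similarly for Rh via the mother's Rh distribution: P(Rh-) = 3/8.
Independent loci: 1/4 × 3/8 = 3/32.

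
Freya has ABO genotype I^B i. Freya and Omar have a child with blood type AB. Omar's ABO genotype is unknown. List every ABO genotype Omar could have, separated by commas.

I^A I^A, I^A I^B, I^A i

For each candidate genotype of Omar, check whether crossing it with I^B i can produce every observed child phenotype.
  I^A I^A → possible child types {A, AB} ✓
  I^A I^B → possible child types {A, B, AB} ✓
  I^A i → possible child types {O, A, B, AB} ✓
  I^B I^B → possible child types {B} ✗
  I^B i → possible child types {O, B} ✗
  i i → possible child types {O, B} ✗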